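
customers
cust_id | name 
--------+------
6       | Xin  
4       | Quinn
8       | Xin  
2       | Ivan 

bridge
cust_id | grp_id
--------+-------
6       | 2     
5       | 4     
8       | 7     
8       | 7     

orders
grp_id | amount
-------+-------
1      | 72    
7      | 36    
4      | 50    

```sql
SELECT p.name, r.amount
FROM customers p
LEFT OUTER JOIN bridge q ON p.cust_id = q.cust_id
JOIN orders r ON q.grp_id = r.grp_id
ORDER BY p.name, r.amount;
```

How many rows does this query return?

Joins associate left-to-right: customers LEFT JOIN bridge on cust_id gives 5 intermediate row(s).
Then INNER JOIN `orders r` on grp_id: keep only rows whose q.grp_id appears in r.
Result: 2 row(s).

2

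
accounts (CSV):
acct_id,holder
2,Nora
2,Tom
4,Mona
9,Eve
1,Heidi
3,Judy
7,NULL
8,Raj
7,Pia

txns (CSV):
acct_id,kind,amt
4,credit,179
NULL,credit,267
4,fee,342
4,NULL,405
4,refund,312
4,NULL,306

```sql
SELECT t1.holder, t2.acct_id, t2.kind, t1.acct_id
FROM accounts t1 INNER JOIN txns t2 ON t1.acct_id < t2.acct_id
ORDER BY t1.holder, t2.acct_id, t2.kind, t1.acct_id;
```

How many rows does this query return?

20

INNER JOIN keeps only pairs where the ON condition holds.
Matching on t1.acct_id < t2.acct_id. A NULL in a compared column never satisfies the condition.
Matched pairs: 20.
Total: 20 rows.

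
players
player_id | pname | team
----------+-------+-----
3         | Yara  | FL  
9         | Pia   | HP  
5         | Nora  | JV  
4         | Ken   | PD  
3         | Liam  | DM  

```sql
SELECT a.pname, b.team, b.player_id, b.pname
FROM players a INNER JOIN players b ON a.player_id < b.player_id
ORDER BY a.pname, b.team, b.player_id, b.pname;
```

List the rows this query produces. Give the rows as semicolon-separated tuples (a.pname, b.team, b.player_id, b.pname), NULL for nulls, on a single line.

INNER JOIN keeps only pairs where the ON condition holds.
Matching on a.player_id < b.player_id.
- a (player_id=3) pairs with 3 row(s) of b.
- a (player_id=9) has no partner → excluded.
- a (player_id=5) pairs with 1 row(s) of b.
- a (player_id=4) pairs with 2 row(s) of b.
- a (player_id=3) pairs with 3 row(s) of b.
After projecting and ordering:
a.pname | b.team | b.player_id | b.pname
Ken | HP | 9 | Pia
Ken | JV | 5 | Nora
Liam | HP | 9 | Pia
Liam | JV | 5 | Nora
Liam | PD | 4 | Ken
Nora | HP | 9 | Pia
Yara | HP | 9 | Pia
Yara | JV | 5 | Nora
Yara | PD | 4 | Ken

(Ken, HP, 9, Pia); (Ken, JV, 5, Nora); (Liam, HP, 9, Pia); (Liam, JV, 5, Nora); (Liam, PD, 4, Ken); (Nora, HP, 9, Pia); (Yara, HP, 9, Pia); (Yara, JV, 5, Nora); (Yara, PD, 4, Ken)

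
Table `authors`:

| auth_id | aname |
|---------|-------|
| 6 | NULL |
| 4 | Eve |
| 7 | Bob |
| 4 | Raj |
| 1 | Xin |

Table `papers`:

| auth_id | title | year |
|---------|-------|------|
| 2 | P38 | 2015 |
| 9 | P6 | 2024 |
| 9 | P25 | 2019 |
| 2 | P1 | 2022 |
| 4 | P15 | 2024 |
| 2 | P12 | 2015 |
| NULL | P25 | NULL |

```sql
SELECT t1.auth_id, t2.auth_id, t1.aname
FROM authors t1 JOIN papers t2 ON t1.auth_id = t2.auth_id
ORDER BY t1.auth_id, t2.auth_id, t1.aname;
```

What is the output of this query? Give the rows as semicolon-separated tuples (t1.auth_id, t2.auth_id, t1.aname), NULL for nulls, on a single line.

(4, 4, Eve); (4, 4, Raj)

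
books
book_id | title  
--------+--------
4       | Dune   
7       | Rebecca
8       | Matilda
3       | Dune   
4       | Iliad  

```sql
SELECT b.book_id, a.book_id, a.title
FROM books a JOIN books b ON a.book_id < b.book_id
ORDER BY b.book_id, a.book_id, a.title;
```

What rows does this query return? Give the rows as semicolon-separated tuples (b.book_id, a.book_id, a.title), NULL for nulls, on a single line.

(4, 3, Dune); (4, 3, Dune); (7, 3, Dune); (7, 4, Dune); (7, 4, Iliad); (8, 3, Dune); (8, 4, Dune); (8, 4, Iliad); (8, 7, Rebecca)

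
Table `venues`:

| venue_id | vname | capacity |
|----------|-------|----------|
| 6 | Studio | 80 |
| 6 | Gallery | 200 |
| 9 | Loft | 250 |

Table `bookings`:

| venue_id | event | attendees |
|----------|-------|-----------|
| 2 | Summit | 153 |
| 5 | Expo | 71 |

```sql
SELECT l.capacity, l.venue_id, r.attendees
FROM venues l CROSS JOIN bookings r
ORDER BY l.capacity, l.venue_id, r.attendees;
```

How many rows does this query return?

CROSS JOIN pairs every row of `venues` with every row of `bookings`: 3 × 2 = 6 rows.

6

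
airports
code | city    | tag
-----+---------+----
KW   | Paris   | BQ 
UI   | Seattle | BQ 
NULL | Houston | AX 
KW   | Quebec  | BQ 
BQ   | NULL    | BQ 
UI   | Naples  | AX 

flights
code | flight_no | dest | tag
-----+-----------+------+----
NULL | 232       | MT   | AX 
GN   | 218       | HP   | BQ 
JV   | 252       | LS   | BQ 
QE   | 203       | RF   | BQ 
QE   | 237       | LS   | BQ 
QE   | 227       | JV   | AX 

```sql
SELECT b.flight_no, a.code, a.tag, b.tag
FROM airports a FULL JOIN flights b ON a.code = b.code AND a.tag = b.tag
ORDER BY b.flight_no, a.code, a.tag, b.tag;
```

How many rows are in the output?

12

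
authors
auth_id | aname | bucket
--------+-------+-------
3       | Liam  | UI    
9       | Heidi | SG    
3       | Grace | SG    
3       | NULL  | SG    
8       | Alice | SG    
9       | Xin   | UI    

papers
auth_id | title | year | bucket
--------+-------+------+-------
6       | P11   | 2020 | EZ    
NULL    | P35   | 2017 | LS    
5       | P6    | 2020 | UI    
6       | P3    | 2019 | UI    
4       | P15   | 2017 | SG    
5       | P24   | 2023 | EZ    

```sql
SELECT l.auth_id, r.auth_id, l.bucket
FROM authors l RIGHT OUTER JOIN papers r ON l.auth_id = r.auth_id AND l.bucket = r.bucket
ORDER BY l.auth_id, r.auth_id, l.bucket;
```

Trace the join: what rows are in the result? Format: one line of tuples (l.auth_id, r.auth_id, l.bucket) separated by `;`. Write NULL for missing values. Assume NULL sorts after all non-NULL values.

(NULL, 4, NULL); (NULL, 5, NULL); (NULL, 5, NULL); (NULL, 6, NULL); (NULL, 6, NULL); (NULL, NULL, NULL)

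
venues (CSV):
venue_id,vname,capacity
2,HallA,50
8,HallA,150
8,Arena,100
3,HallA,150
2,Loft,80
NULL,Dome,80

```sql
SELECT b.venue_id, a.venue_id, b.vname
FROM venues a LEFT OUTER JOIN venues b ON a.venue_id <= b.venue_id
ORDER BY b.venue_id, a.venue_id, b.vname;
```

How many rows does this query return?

LEFT JOIN keeps every row from `venues a`; unmatched rows get NULL for `venues b`'s columns.
Matching on a.venue_id <= b.venue_id. A NULL in a compared column never satisfies the condition.
- a[0] venue_id=2 → 5 match(es) in b → 5 row(s).
- a[1] venue_id=8 → 2 match(es) in b → 2 row(s).
- a[2] venue_id=8 → 2 match(es) in b → 2 row(s).
- a[3] venue_id=3 → 3 match(es) in b → 3 row(s).
- a[4] venue_id=2 → 5 match(es) in b → 5 row(s).
- a[5] venue_id=NULL → no match; kept with NULLs on the b side.
Total: 17 matched + 1 padded = 18 rows.

18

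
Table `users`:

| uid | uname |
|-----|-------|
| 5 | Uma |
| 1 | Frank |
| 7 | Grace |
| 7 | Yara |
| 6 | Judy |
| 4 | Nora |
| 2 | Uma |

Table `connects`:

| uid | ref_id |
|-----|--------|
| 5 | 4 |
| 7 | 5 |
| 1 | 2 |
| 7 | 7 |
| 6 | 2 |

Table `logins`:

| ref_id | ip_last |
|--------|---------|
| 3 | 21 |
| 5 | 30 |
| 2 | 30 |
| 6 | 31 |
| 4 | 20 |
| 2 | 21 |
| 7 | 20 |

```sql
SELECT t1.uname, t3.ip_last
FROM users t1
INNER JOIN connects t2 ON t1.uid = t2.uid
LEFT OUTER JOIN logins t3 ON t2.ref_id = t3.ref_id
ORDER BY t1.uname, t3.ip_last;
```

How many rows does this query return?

Evaluate left to right. First `users t1 INNER JOIN connects t2` on uid: 7 row(s).
Then LEFT JOIN `logins t3` on ref_id: each of those 7 rows is kept; rows whose t2.ref_id has no match in t3 get NULL for t3's columns.
Result: 9 row(s).

9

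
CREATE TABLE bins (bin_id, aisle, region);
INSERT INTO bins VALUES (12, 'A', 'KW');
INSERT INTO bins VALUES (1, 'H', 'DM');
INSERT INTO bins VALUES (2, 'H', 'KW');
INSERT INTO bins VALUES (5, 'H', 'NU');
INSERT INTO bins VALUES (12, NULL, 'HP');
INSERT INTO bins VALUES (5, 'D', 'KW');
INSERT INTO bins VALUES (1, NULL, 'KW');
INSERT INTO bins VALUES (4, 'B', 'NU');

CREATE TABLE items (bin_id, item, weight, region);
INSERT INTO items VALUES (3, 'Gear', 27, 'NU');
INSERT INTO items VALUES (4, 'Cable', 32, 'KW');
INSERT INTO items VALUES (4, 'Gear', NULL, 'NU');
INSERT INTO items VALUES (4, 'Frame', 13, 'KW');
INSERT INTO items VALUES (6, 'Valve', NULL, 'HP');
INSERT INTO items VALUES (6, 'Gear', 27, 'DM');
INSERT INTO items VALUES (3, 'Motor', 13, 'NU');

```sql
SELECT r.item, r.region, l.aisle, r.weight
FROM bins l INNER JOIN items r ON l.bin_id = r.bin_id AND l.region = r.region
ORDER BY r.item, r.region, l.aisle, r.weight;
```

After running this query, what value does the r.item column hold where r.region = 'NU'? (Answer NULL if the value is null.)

Gear

INNER JOIN keeps only pairs where the ON condition holds.
Matching on l.bin_id = r.bin_id AND l.region = r.region.
- l (bin_id=12, region=KW) has no partner → excluded.
- l (bin_id=1, region=DM) has no partner → excluded.
- l (bin_id=2, region=KW) has no partner → excluded.
- l (bin_id=5, region=NU) has no partner → excluded.
- l (bin_id=12, region=HP) has no partner → excluded.
- l (bin_id=5, region=KW) has no partner → excluded.
- l (bin_id=1, region=KW) has no partner → excluded.
- l (bin_id=4, region=NU) pairs with 1 row(s) of r.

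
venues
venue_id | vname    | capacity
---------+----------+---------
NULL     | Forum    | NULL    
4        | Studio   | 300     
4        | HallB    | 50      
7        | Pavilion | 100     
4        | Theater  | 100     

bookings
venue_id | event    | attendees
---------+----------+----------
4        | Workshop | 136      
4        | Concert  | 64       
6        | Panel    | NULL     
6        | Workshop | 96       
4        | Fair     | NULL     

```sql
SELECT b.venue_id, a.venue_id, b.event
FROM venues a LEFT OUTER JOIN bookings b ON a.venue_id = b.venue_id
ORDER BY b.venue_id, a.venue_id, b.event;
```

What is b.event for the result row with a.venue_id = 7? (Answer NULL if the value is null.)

LEFT JOIN keeps every row from `venues`; unmatched rows get NULL for `bookings`'s columns.
Matching on a.venue_id = b.venue_id. A NULL in a compared column never satisfies the condition.
Matched pairs: 9; unmatched a rows kept: 2.

NULL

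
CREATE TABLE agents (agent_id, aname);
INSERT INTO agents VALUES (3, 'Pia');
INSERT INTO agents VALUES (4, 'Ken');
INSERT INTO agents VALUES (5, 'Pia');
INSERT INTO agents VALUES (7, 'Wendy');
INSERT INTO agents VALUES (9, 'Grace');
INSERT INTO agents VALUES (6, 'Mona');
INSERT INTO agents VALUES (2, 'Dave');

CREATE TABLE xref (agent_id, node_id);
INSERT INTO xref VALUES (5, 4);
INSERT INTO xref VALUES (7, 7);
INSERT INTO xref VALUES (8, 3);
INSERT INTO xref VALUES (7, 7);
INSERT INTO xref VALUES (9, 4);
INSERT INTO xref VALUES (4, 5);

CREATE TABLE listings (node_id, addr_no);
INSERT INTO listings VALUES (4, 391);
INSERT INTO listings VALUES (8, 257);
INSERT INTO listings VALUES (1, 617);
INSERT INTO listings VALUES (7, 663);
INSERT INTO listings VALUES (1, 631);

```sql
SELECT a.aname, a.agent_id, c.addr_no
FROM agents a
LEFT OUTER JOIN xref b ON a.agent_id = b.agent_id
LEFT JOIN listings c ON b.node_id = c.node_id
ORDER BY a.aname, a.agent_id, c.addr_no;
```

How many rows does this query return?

8

Step 1 — a LEFT JOIN b on agent_id → 8 row(s).
Then LEFT JOIN `listings c` on node_id: each of those 8 rows is kept; rows whose b.node_id has no match in c get NULL for c's columns.
Result: 8 row(s).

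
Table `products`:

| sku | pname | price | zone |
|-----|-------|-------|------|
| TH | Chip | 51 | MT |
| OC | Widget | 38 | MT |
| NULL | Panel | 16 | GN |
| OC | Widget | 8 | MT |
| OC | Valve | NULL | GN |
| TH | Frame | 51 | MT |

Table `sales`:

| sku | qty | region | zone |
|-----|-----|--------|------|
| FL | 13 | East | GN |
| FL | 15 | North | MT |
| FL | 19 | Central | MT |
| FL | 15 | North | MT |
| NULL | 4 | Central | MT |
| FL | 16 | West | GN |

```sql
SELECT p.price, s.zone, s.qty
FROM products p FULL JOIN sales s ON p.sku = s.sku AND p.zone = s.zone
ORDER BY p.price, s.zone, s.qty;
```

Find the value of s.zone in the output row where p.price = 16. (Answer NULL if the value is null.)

NULL

FULL OUTER JOIN keeps every row from both sides; unmatched rows get NULL for the other side's columns.
Matching on p.sku = s.sku AND p.zone = s.zone. A NULL in a compared column never satisfies the condition.
- p row (sku=TH, zone=MT): no match → kept, s columns NULL.
- p row (sku=OC, zone=MT): no match → kept, s columns NULL.
- p row (sku=NULL, zone=GN): no match → kept, s columns NULL.
- p row (sku=OC, zone=MT): no match → kept, s columns NULL.
- p row (sku=OC, zone=GN): no match → kept, s columns NULL.
- p row (sku=TH, zone=MT): no match → kept, s columns NULL.
- 6 s row(s) had no p match → kept, p columns NULL.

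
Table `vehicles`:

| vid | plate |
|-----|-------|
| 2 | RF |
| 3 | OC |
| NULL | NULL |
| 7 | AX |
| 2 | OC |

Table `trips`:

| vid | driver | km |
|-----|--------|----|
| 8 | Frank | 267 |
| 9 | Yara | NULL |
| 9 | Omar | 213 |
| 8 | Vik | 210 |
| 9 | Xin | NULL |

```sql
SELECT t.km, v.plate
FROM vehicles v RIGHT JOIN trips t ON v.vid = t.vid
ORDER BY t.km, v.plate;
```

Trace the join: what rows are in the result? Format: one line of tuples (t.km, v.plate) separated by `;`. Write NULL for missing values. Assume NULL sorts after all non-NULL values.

RIGHT JOIN keeps every row from `trips`; unmatched rows get NULL for `vehicles`'s columns.
Matching on v.vid = t.vid. A NULL in a compared column never satisfies the condition.
Matched pairs: 0; unmatched t rows kept: 5.

(210, NULL); (213, NULL); (267, NULL); (NULL, NULL); (NULL, NULL)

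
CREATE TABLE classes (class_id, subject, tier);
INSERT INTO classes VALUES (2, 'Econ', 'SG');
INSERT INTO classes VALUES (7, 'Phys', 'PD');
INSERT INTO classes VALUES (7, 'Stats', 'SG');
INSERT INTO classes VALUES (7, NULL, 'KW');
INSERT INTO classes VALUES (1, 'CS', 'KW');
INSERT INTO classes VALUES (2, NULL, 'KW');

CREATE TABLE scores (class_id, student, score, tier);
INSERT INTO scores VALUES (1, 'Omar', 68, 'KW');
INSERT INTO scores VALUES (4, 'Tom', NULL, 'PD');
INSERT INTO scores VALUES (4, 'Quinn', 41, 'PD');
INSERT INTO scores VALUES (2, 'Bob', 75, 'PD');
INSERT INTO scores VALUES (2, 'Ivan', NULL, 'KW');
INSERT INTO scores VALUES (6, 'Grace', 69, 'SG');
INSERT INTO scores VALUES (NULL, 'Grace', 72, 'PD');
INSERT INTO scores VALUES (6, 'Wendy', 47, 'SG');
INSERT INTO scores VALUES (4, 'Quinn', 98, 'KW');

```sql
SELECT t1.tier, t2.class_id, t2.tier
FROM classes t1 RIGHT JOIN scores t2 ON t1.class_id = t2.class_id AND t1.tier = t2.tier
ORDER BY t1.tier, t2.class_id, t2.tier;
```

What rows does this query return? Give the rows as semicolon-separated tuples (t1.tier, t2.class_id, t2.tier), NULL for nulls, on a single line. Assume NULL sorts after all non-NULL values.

(KW, 1, KW); (KW, 2, KW); (NULL, 2, PD); (NULL, 4, KW); (NULL, 4, PD); (NULL, 4, PD); (NULL, 6, SG); (NULL, 6, SG); (NULL, NULL, PD)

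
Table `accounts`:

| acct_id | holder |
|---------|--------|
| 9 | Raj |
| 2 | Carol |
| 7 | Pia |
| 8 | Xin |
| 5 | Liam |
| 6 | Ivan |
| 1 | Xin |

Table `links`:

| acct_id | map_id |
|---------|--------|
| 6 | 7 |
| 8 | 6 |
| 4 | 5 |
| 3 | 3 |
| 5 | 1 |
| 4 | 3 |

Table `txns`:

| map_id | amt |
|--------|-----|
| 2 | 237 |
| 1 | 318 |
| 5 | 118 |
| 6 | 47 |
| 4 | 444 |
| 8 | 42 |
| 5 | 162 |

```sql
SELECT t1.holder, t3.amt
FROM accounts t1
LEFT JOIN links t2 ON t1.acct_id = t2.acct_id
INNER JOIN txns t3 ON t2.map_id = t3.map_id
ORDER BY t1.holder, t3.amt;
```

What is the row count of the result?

Step 1 — t1 LEFT JOIN t2 on acct_id → 7 row(s).
Then INNER JOIN `txns t3` on map_id: keep only rows whose t2.map_id appears in t3.
Result: 2 row(s).

2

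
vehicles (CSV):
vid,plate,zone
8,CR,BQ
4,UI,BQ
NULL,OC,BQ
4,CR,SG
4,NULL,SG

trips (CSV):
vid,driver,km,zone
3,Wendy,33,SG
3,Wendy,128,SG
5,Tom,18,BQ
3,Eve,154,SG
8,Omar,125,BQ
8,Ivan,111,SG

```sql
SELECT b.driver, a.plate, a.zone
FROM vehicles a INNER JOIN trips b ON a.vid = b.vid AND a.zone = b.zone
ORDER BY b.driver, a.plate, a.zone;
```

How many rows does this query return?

INNER JOIN keeps only pairs where the ON condition holds.
Matching on a.vid = b.vid AND a.zone = b.zone. A NULL in a compared column never satisfies the condition.
- a row (vid=8, zone=BQ): matches 1 b row(s) → 1 output row(s).
- a row (vid=4, zone=BQ): no match → dropped.
- a row (vid=NULL, zone=BQ): no match → dropped.
- a row (vid=4, zone=SG): no match → dropped.
- a row (vid=4, zone=SG): no match → dropped.
Total: 1 rows.

1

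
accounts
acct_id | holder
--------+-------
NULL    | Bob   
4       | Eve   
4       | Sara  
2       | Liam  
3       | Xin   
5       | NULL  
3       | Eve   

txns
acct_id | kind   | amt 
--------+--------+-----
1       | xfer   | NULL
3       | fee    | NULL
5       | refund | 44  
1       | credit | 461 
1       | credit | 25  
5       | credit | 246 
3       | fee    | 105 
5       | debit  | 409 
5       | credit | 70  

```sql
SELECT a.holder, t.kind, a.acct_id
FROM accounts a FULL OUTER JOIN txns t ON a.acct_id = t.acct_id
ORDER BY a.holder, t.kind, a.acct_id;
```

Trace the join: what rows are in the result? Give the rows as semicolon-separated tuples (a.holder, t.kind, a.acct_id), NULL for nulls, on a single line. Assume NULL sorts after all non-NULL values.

(Bob, NULL, NULL); (Eve, fee, 3); (Eve, fee, 3); (Eve, NULL, 4); (Liam, NULL, 2); (Sara, NULL, 4); (Xin, fee, 3); (Xin, fee, 3); (NULL, credit, 5); (NULL, credit, 5); (NULL, credit, NULL); (NULL, credit, NULL); (NULL, debit, 5); (NULL, refund, 5); (NULL, xfer, NULL)

FULL OUTER JOIN keeps every row from both sides; unmatched rows get NULL for the other side's columns.
Matching on a.acct_id = t.acct_id. A NULL in a compared column never satisfies the condition.
- a (acct_id=NULL) has no partner → padded with NULL.
- a (acct_id=4) has no partner → padded with NULL.
- a (acct_id=4) has no partner → padded with NULL.
- a (acct_id=2) has no partner → padded with NULL.
- a (acct_id=3) pairs with 2 row(s) of t.
- a (acct_id=5) pairs with 4 row(s) of t.
- a (acct_id=3) pairs with 2 row(s) of t.
- plus 3 unmatched t row(s), each kept with NULL a columns.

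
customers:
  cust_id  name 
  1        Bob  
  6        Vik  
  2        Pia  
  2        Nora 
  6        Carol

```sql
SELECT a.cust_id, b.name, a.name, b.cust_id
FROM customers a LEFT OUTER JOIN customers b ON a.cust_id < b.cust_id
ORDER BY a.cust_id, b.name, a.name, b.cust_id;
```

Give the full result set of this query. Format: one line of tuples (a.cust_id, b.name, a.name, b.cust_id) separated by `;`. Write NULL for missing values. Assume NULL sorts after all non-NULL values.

(1, Carol, Bob, 6); (1, Nora, Bob, 2); (1, Pia, Bob, 2); (1, Vik, Bob, 6); (2, Carol, Nora, 6); (2, Carol, Pia, 6); (2, Vik, Nora, 6); (2, Vik, Pia, 6); (6, NULL, Carol, NULL); (6, NULL, Vik, NULL)

LEFT JOIN keeps every row from `customers a`; unmatched rows get NULL for `customers b`'s columns.
Matching on a.cust_id < b.cust_id.
Matched pairs: 8; unmatched a rows kept: 2.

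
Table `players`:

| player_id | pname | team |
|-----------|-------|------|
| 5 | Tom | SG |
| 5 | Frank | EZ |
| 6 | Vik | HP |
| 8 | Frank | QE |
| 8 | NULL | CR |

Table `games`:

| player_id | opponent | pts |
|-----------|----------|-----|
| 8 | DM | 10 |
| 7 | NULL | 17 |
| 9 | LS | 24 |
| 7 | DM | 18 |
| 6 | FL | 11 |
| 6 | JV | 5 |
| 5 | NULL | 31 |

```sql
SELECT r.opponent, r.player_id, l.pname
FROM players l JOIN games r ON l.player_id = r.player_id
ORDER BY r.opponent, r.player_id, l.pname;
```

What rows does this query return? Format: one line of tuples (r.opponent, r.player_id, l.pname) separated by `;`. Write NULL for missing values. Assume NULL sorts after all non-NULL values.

(DM, 8, Frank); (DM, 8, NULL); (FL, 6, Vik); (JV, 6, Vik); (NULL, 5, Frank); (NULL, 5, Tom)

INNER JOIN keeps only pairs where the ON condition holds.
Matching on l.player_id = r.player_id.
Matched pairs: 6.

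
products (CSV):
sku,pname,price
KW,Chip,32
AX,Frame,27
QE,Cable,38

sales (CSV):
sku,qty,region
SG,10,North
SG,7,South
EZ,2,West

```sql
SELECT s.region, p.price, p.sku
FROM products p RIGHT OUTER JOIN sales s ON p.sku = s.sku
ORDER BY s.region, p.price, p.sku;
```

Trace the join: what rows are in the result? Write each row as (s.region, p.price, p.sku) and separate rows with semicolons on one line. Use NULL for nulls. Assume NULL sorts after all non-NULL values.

(North, NULL, NULL); (South, NULL, NULL); (West, NULL, NULL)

RIGHT JOIN keeps every row from `sales`; unmatched rows get NULL for `products`'s columns.
Matching on p.sku = s.sku.
- p[0] sku=KW → no match.
- p[1] sku=AX → no match.
- p[2] sku=QE → no match.
- 3 row(s) from s found no p partner → padded with NULL.
After projecting and ordering:
s.region | p.price | p.sku
North | NULL | NULL
South | NULL | NULL
West | NULL | NULL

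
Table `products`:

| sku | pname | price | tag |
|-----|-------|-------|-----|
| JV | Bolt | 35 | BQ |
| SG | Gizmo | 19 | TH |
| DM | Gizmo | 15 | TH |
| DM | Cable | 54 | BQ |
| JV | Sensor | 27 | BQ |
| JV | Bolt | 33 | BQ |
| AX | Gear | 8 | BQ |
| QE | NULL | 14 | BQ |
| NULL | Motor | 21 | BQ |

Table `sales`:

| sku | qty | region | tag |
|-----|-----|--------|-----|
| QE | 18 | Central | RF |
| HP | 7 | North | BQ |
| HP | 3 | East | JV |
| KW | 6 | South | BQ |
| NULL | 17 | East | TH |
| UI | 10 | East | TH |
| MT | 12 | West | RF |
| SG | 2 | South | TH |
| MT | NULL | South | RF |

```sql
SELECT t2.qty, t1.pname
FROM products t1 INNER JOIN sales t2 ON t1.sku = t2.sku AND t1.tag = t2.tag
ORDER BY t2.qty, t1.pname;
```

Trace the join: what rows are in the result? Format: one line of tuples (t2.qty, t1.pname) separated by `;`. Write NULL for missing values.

(2, Gizmo)

INNER JOIN keeps only pairs where the ON condition holds.
Matching on t1.sku = t2.sku AND t1.tag = t2.tag. A NULL in a compared column never satisfies the condition.
- t1 row (sku=JV, tag=BQ): no match → dropped.
- t1 row (sku=SG, tag=TH): matches 1 t2 row(s) → 1 output row(s).
- t1 row (sku=DM, tag=TH): no match → dropped.
- t1 row (sku=DM, tag=BQ): no match → dropped.
- t1 row (sku=JV, tag=BQ): no match → dropped.
- t1 row (sku=JV, tag=BQ): no match → dropped.
- t1 row (sku=AX, tag=BQ): no match → dropped.
- t1 row (sku=QE, tag=BQ): no match → dropped.
- t1 row (sku=NULL, tag=BQ): no match → dropped.
After projecting and ordering:
t2.qty | t1.pname
2 | Gizmo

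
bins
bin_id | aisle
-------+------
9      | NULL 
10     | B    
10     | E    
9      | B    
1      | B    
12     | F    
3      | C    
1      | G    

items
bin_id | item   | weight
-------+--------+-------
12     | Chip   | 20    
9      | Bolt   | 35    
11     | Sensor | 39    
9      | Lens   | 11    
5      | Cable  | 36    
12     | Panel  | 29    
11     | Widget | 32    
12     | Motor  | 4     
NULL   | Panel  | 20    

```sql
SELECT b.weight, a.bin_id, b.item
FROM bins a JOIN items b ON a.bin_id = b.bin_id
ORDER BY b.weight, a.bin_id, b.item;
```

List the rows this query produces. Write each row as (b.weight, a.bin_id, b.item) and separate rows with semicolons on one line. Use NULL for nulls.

INNER JOIN keeps only pairs where the ON condition holds.
Matching on a.bin_id = b.bin_id. A NULL in a compared column never satisfies the condition.
- a (bin_id=9) pairs with 2 row(s) of b.
- a (bin_id=10) has no partner → excluded.
- a (bin_id=10) has no partner → excluded.
- a (bin_id=9) pairs with 2 row(s) of b.
- a (bin_id=1) has no partner → excluded.
- a (bin_id=12) pairs with 3 row(s) of b.
- a (bin_id=3) has no partner → excluded.
- a (bin_id=1) has no partner → excluded.
After projecting and ordering:
b.weight | a.bin_id | b.item
4 | 12 | Motor
11 | 9 | Lens
11 | 9 | Lens
20 | 12 | Chip
29 | 12 | Panel
35 | 9 | Bolt
35 | 9 | Bolt

(4, 12, Motor); (11, 9, Lens); (11, 9, Lens); (20, 12, Chip); (29, 12, Panel); (35, 9, Bolt); (35, 9, Bolt)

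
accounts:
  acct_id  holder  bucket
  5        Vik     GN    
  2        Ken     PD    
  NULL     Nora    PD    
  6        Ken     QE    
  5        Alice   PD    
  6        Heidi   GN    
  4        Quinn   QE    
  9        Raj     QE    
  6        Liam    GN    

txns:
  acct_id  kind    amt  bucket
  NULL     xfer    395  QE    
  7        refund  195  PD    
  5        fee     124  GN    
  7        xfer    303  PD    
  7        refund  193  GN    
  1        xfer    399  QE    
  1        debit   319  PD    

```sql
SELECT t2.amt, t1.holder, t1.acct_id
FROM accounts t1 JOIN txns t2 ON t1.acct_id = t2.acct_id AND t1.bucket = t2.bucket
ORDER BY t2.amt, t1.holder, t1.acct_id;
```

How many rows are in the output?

1

INNER JOIN keeps only pairs where the ON condition holds.
Matching on t1.acct_id = t2.acct_id AND t1.bucket = t2.bucket. A NULL in a compared column never satisfies the condition.
Matched pairs: 1.
Total: 1 rows.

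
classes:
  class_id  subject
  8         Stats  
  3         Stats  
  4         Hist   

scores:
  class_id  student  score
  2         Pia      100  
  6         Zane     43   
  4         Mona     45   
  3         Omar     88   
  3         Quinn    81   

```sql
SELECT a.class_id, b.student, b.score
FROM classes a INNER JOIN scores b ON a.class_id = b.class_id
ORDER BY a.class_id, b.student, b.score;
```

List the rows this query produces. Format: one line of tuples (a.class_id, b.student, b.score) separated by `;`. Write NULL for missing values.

(3, Omar, 88); (3, Quinn, 81); (4, Mona, 45)

INNER JOIN keeps only pairs where the ON condition holds.
Matching on a.class_id = b.class_id.
- a row (class_id=8): no match → dropped.
- a row (class_id=3): matches 2 b row(s) → 2 output row(s).
- a row (class_id=4): matches 1 b row(s) → 1 output row(s).
After projecting and ordering:
a.class_id | b.student | b.score
3 | Omar | 88
3 | Quinn | 81
4 | Mona | 45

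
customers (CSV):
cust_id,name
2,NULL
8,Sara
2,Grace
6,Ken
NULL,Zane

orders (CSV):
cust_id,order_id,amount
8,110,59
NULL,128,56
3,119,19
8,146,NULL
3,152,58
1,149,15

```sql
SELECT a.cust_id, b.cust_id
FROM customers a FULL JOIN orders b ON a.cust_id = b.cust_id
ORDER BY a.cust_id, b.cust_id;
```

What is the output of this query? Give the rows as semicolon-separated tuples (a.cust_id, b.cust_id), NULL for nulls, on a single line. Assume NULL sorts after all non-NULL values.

FULL OUTER JOIN keeps every row from both sides; unmatched rows get NULL for the other side's columns.
Matching on a.cust_id = b.cust_id. A NULL in a compared column never satisfies the condition.
- cust_id=2: no b row matches, row kept with b columns NULL.
- cust_id=8: 2 matching b row(s), so 2 row(s) emitted.
- cust_id=2: no b row matches, row kept with b columns NULL.
- cust_id=6: no b row matches, row kept with b columns NULL.
- cust_id=NULL: no b row matches, row kept with b columns NULL.
- 4 b row(s) had no a match → kept, a columns NULL.
After projecting and ordering:
a.cust_id | b.cust_id
2 | NULL
2 | NULL
6 | NULL
8 | 8
8 | 8
NULL | 1
NULL | 3
NULL | 3
NULL | NULL
NULL | NULL

(2, NULL); (2, NULL); (6, NULL); (8, 8); (8, 8); (NULL, 1); (NULL, 3); (NULL, 3); (NULL, NULL); (NULL, NULL)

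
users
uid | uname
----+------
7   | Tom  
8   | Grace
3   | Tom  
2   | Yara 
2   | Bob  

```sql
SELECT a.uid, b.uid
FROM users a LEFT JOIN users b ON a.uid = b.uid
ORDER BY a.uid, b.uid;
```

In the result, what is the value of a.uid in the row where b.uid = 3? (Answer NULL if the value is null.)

3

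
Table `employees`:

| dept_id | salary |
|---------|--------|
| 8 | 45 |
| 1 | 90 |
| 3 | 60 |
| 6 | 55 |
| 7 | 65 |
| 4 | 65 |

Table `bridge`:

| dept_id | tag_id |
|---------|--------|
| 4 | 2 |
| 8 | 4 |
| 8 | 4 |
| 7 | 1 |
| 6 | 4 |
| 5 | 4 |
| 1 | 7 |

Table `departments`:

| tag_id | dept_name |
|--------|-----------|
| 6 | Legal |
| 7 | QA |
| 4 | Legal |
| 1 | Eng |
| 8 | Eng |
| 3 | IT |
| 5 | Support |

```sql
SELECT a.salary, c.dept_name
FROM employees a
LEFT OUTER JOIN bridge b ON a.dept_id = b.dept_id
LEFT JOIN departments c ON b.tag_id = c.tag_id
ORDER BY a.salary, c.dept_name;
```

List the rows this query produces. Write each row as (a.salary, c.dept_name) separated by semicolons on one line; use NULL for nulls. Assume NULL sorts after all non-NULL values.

(45, Legal); (45, Legal); (55, Legal); (60, NULL); (65, Eng); (65, NULL); (90, QA)

Evaluate left to right. First `employees a LEFT JOIN bridge b` on dept_id: 7 row(s).
Then LEFT JOIN `departments c` on tag_id: each of those 7 rows is kept; rows whose b.tag_id has no match in c get NULL for c's columns.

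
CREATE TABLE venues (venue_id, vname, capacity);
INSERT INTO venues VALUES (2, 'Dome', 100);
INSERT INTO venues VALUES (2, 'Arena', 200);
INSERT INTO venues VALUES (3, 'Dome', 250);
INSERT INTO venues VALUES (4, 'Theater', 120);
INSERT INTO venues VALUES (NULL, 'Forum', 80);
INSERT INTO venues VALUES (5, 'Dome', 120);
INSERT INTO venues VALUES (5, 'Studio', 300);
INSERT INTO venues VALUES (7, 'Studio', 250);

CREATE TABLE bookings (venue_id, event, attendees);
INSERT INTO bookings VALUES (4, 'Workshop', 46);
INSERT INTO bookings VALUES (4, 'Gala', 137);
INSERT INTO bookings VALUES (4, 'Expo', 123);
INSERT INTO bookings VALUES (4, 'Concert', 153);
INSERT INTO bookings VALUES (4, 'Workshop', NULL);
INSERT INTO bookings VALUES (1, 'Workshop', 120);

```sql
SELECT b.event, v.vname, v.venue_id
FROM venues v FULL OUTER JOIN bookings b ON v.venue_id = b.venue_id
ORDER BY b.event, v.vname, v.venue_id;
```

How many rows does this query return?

FULL OUTER JOIN keeps every row from both sides; unmatched rows get NULL for the other side's columns.
Matching on v.venue_id = b.venue_id. A NULL in a compared column never satisfies the condition.
Matched pairs: 5; unmatched v rows kept: 7; unmatched b rows kept: 1.
Total: 5 matched + 8 padded = 13 rows.

13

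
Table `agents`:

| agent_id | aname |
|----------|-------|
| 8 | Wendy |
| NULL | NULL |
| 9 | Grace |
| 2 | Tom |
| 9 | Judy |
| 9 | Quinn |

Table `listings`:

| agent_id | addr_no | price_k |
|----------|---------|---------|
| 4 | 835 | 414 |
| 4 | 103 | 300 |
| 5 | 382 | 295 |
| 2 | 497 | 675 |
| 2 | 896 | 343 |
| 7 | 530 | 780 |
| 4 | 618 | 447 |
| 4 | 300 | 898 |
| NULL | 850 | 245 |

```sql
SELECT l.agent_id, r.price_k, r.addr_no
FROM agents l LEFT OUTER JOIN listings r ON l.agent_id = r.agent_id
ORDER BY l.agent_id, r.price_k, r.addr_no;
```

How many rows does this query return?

7

LEFT JOIN keeps every row from `agents`; unmatched rows get NULL for `listings`'s columns.
Matching on l.agent_id = r.agent_id. A NULL in a compared column never satisfies the condition.
- l row (agent_id=8): no match → kept, r columns NULL.
- l row (agent_id=NULL): no match → kept, r columns NULL.
- l row (agent_id=9): no match → kept, r columns NULL.
- l row (agent_id=2): matches 2 r row(s) → 2 output row(s).
- l row (agent_id=9): no match → kept, r columns NULL.
- l row (agent_id=9): no match → kept, r columns NULL.
Total: 2 matched + 5 padded = 7 rows.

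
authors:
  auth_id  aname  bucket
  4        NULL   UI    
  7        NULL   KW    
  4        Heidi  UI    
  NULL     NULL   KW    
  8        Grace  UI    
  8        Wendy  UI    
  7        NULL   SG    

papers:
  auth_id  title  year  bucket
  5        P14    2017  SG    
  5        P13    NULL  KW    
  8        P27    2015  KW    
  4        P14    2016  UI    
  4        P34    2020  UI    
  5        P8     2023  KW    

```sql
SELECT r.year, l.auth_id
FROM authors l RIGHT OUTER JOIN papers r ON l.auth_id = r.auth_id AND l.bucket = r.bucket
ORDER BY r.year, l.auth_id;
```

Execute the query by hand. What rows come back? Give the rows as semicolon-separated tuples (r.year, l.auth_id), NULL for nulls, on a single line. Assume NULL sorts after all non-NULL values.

(2015, NULL); (2016, 4); (2016, 4); (2017, NULL); (2020, 4); (2020, 4); (2023, NULL); (NULL, NULL)

RIGHT JOIN keeps every row from `papers`; unmatched rows get NULL for `authors`'s columns.
Matching on l.auth_id = r.auth_id AND l.bucket = r.bucket. A NULL in a compared column never satisfies the condition.
- l[0] auth_id=4, bucket=UI → 2 match(es) in r → 2 row(s).
- l[1] auth_id=7, bucket=KW → no match.
- l[2] auth_id=4, bucket=UI → 2 match(es) in r → 2 row(s).
- l[3] auth_id=NULL, bucket=KW → no match.
- l[4] auth_id=8, bucket=UI → no match.
- l[5] auth_id=8, bucket=UI → no match.
- l[6] auth_id=7, bucket=SG → no match.
- plus 4 unmatched r row(s), each kept with NULL l columns.
After projecting and ordering:
r.year | l.auth_id
2015 | NULL
2016 | 4
2016 | 4
2017 | NULL
2020 | 4
2020 | 4
2023 | NULL
NULL | NULL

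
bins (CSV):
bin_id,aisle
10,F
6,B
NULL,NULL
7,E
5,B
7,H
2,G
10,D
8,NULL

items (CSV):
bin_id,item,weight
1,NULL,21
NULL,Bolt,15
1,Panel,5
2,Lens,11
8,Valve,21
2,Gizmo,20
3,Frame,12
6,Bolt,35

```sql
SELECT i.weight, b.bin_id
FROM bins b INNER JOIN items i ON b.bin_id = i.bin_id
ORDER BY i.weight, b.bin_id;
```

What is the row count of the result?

INNER JOIN keeps only pairs where the ON condition holds.
Matching on b.bin_id = i.bin_id. A NULL in a compared column never satisfies the condition.
Matched pairs: 4.
Total: 4 rows.

4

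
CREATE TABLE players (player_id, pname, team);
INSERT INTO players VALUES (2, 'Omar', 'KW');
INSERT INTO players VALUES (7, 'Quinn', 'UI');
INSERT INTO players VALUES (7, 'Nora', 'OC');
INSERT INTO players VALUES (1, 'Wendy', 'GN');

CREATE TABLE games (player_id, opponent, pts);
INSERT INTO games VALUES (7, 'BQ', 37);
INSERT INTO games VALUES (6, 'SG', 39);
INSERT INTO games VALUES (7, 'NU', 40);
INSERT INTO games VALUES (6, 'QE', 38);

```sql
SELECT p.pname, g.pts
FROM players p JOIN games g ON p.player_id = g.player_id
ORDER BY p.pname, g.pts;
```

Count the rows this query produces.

INNER JOIN keeps only pairs where the ON condition holds.
Matching on p.player_id = g.player_id.
- p (player_id=2) has no partner → excluded.
- p (player_id=7) pairs with 2 row(s) of g.
- p (player_id=7) pairs with 2 row(s) of g.
- p (player_id=1) has no partner → excluded.
Total: 4 rows.

4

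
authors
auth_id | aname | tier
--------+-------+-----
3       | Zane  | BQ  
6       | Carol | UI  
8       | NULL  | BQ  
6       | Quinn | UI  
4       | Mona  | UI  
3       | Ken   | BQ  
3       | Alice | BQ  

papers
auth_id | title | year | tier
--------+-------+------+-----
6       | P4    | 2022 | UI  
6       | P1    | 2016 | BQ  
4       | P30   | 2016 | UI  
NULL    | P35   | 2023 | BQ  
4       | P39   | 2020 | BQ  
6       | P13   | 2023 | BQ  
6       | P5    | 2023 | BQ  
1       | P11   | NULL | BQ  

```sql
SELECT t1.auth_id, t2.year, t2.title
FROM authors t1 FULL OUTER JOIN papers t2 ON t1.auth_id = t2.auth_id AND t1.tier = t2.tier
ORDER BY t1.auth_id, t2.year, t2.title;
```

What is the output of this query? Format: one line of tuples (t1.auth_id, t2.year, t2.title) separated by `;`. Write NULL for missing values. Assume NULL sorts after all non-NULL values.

(3, NULL, NULL); (3, NULL, NULL); (3, NULL, NULL); (4, 2016, P30); (6, 2022, P4); (6, 2022, P4); (8, NULL, NULL); (NULL, 2016, P1); (NULL, 2020, P39); (NULL, 2023, P13); (NULL, 2023, P35); (NULL, 2023, P5); (NULL, NULL, P11)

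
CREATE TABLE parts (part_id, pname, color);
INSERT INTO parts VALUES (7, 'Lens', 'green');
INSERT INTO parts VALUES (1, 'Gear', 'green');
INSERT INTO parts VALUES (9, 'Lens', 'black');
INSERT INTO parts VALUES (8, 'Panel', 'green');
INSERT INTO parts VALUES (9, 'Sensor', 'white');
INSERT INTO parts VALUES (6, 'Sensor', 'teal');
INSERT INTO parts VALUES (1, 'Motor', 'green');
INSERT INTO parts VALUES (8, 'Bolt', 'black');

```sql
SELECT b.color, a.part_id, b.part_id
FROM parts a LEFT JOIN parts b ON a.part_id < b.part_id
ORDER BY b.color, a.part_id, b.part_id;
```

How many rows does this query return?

LEFT JOIN keeps every row from `parts a`; unmatched rows get NULL for `parts b`'s columns.
Matching on a.part_id < b.part_id.
- a (part_id=7) pairs with 4 row(s) of b.
- a (part_id=1) pairs with 6 row(s) of b.
- a (part_id=9) has no partner → padded with NULL.
- a (part_id=8) pairs with 2 row(s) of b.
- a (part_id=9) has no partner → padded with NULL.
- a (part_id=6) pairs with 5 row(s) of b.
- a (part_id=1) pairs with 6 row(s) of b.
- a (part_id=8) pairs with 2 row(s) of b.
Total: 25 matched + 2 padded = 27 rows.

27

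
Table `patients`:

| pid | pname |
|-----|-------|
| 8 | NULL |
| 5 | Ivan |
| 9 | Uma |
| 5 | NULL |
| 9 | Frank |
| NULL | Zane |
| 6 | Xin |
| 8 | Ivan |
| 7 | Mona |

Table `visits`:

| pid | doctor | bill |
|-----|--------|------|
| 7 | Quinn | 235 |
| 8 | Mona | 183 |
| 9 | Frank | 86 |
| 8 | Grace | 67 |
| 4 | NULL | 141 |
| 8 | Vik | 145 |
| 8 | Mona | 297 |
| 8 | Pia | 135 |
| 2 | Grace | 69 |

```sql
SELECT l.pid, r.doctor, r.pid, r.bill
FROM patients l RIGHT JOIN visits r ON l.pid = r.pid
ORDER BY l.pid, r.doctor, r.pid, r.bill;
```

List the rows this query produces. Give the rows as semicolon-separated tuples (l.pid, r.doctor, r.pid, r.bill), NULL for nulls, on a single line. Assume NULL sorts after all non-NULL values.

(7, Quinn, 7, 235); (8, Grace, 8, 67); (8, Grace, 8, 67); (8, Mona, 8, 183); (8, Mona, 8, 183); (8, Mona, 8, 297); (8, Mona, 8, 297); (8, Pia, 8, 135); (8, Pia, 8, 135); (8, Vik, 8, 145); (8, Vik, 8, 145); (9, Frank, 9, 86); (9, Frank, 9, 86); (NULL, Grace, 2, 69); (NULL, NULL, 4, 141)

RIGHT JOIN keeps every row from `visits`; unmatched rows get NULL for `patients`'s columns.
Matching on l.pid = r.pid. A NULL in a compared column never satisfies the condition.
- l (pid=8) pairs with 5 row(s) of r.
- l (pid=5) has no partner in r.
- l (pid=9) pairs with 1 row(s) of r.
- l (pid=5) has no partner in r.
- l (pid=9) pairs with 1 row(s) of r.
- l (pid=NULL) has no partner in r.
- l (pid=6) has no partner in r.
- l (pid=8) pairs with 5 row(s) of r.
- l (pid=7) pairs with 1 row(s) of r.
- plus 2 unmatched r row(s), each kept with NULL l columns.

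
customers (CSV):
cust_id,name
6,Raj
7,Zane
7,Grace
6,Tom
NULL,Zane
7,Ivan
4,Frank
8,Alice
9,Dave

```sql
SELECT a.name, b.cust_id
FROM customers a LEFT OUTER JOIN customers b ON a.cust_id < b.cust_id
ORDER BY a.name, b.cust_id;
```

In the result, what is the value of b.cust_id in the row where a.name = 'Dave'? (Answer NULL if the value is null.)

LEFT JOIN keeps every row from `customers a`; unmatched rows get NULL for `customers b`'s columns.
Matching on a.cust_id < b.cust_id. A NULL in a compared column never satisfies the condition.
- a (cust_id=6) pairs with 5 row(s) of b.
- a (cust_id=7) pairs with 2 row(s) of b.
- a (cust_id=7) pairs with 2 row(s) of b.
- a (cust_id=6) pairs with 5 row(s) of b.
- a (cust_id=NULL) has no partner → padded with NULL.
- a (cust_id=7) pairs with 2 row(s) of b.
- a (cust_id=4) pairs with 7 row(s) of b.
- a (cust_id=8) pairs with 1 row(s) of b.
- a (cust_id=9) has no partner → padded with NULL.

NULL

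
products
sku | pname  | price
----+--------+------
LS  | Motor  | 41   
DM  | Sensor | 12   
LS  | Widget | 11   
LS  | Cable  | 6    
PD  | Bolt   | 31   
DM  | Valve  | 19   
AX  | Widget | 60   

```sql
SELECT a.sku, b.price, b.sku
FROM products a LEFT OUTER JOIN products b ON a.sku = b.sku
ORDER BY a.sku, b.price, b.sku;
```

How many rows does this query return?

15

LEFT JOIN keeps every row from `products a`; unmatched rows get NULL for `products b`'s columns.
Matching on a.sku = b.sku.
Matched pairs: 15; unmatched a rows kept: 0.
Total: 15 rows.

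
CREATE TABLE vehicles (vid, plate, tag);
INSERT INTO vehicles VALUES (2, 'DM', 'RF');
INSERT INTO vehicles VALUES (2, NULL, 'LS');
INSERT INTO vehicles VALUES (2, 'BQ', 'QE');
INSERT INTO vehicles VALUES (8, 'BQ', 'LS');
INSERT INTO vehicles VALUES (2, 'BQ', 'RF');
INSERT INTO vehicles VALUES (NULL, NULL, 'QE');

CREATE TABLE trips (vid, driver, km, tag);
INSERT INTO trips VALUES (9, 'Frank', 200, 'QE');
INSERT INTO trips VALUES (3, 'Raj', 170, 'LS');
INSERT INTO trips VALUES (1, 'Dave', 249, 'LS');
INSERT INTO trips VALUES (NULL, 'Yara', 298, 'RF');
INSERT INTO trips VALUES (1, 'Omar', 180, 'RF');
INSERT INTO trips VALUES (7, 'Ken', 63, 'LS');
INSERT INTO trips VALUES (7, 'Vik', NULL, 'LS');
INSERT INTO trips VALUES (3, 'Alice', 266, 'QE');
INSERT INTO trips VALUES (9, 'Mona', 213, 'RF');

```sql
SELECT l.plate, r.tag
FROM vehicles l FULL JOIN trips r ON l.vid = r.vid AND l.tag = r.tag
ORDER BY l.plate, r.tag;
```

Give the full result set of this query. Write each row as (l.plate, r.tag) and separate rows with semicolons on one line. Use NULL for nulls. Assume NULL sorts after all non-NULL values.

(BQ, NULL); (BQ, NULL); (BQ, NULL); (DM, NULL); (NULL, LS); (NULL, LS); (NULL, LS); (NULL, LS); (NULL, QE); (NULL, QE); (NULL, RF); (NULL, RF); (NULL, RF); (NULL, NULL); (NULL, NULL)

FULL OUTER JOIN keeps every row from both sides; unmatched rows get NULL for the other side's columns.
Matching on l.vid = r.vid AND l.tag = r.tag. A NULL in a compared column never satisfies the condition.
- vid=2, tag=RF: no r row matches, row kept with r columns NULL.
- vid=2, tag=LS: no r row matches, row kept with r columns NULL.
- vid=2, tag=QE: no r row matches, row kept with r columns NULL.
- vid=8, tag=LS: no r row matches, row kept with r columns NULL.
- vid=2, tag=RF: no r row matches, row kept with r columns NULL.
- vid=NULL, tag=QE: no r row matches, row kept with r columns NULL.
- plus 9 unmatched r row(s), each kept with NULL l columns.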